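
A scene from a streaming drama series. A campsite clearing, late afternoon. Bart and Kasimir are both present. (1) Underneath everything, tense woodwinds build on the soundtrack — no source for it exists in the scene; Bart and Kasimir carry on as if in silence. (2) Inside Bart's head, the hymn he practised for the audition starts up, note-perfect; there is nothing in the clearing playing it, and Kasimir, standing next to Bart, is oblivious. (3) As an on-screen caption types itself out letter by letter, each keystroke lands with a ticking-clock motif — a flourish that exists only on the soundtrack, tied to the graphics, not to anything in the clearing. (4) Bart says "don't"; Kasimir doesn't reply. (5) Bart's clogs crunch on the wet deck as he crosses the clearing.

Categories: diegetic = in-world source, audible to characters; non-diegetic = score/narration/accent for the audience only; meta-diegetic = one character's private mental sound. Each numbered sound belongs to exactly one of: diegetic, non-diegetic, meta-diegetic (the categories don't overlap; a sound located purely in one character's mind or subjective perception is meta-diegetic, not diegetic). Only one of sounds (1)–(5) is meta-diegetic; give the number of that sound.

(1) is non-diegetic: it has no source in the story world and no character can hear it — it's underscore.
Sound (2): remembered music, private to Bart — Kasimir is oblivious because it isn't in the room, so meta-diegetic.
(3) sound married to a title/caption — outside the diegesis by definition → non-diegetic.
(4) spoken by a character present in the story world → diegetic.
Sound (5): a character's body making contact with the set — an in-world sound, so diegetic.
Only (2) is meta-diegetic.

2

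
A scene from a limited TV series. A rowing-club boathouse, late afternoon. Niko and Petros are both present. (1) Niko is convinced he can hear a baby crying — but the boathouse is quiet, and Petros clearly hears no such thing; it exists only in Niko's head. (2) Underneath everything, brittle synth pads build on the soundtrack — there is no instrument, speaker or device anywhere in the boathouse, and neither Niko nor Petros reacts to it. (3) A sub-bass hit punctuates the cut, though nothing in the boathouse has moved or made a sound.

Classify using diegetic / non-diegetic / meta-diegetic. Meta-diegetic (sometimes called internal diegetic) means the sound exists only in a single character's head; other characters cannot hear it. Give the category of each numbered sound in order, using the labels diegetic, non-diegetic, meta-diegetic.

Sound (1): Niko alone 'hears' it — an imagined sound, not present in the space, so meta-diegetic.
Sound (2): it has no source in the story world and no character can hear it — it's underscore, so non-diegetic.
(3) nothing in the scene produces it; it's an accent added for the audience → non-diegetic.

meta-diegetic, non-diegetic, non-diegetic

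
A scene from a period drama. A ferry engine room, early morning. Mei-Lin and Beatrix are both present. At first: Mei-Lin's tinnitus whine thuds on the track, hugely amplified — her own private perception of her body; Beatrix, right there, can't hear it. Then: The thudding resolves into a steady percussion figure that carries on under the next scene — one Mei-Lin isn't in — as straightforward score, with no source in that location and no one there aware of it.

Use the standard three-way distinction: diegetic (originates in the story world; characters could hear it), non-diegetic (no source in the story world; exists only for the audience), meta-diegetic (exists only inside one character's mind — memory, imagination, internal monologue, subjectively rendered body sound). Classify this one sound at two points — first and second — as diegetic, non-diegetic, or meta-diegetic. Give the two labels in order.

meta-diegetic, non-diegetic

First: it's Mei-Lin's subjective body sound, inaudible to Beatrix → meta-diegetic.
Second: detached from Mei-Lin and playing as sourceless score over a scene she isn't in — for the audience only → non-diegetic.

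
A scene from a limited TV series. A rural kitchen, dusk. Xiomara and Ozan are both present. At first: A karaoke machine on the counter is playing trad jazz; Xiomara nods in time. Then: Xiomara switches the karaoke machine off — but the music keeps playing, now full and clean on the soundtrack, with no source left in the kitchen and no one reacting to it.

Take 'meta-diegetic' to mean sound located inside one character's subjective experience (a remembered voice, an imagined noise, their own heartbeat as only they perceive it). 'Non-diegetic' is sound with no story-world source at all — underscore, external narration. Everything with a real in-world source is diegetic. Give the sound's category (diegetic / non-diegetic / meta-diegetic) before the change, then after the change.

Before the change: a karaoke machine is a real in-scene source and Xiomara reacts to it → diegetic.
After the change: there is no longer any in-world source and no one can hear it — it has become underscore → non-diegetic.

diegetic, non-diegetic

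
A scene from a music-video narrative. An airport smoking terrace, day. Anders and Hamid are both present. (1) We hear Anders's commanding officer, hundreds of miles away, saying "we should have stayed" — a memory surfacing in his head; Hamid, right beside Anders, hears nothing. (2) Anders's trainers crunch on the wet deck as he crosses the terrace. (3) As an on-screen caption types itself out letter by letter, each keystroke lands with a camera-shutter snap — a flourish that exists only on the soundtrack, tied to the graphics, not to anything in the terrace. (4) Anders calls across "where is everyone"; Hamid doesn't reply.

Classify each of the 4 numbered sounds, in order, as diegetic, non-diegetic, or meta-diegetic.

meta-diegetic, diegetic, non-diegetic, diegetic

(1) it's Anders's recollection rendered as sound; the other character can't hear it → meta-diegetic.
(2) is diegetic: a character's body making contact with the set — an in-world sound.
(3) it accompanies on-screen graphics, not anything inside the story world → non-diegetic.
(4) Anders is a character speaking aloud in the scene → diegetic.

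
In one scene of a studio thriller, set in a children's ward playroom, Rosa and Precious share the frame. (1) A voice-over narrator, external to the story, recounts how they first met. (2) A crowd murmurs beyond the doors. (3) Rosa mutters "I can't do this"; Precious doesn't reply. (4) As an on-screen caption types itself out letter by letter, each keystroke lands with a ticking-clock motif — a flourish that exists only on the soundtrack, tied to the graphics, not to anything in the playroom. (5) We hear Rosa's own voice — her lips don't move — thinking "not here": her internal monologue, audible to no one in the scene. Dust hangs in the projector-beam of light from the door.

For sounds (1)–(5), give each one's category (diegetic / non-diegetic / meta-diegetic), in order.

non-diegetic, diegetic, diegetic, non-diegetic, meta-diegetic

Sound (1): external voice-over — not a character, not heard by anyone in the scene, so non-diegetic.
(2) is diegetic: ambient/room sound belonging to the story's physical space.
Sound (3): spoken by a character present in the story world, so diegetic.
(4) is non-diegetic: the caption isn't part of the story world, so neither is the sound tied to it.
Sound (5): Rosa's thought-voice: a private mental sound no other character can hear, so meta-diegetic.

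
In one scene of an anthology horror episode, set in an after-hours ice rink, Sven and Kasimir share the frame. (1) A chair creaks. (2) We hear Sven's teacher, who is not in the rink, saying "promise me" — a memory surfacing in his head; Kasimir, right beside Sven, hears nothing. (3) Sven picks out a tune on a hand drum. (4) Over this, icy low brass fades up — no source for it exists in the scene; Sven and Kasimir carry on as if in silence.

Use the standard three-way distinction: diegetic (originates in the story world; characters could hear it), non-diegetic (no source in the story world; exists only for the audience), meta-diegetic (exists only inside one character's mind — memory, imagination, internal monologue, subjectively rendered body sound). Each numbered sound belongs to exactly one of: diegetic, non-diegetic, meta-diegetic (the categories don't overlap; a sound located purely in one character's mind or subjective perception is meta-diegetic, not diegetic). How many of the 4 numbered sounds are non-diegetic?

1

(1) is diegetic: the sound comes from a chair physically present in the location.
Sound (2): the voice is a memory playing only inside Sven's mind; Kasimir can't hear it, so meta-diegetic.
Sound (3): the instrument and the performer are both in the scene, so diegetic.
(4) is non-diegetic: it has no source in the story world and no character can hear it — it's underscore.
So 1 of the 4 is non-diegetic: (4).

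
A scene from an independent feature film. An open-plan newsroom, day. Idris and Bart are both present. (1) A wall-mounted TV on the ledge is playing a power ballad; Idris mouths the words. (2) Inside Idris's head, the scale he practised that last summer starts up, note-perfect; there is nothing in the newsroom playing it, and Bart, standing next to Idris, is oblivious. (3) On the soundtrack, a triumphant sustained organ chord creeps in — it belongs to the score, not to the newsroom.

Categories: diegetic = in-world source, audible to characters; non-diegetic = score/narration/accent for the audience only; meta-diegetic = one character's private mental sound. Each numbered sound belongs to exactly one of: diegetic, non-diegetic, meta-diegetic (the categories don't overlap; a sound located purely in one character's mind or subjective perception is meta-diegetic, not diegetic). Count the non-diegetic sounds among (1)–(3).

(1) a wall-mounted TV is a physical source in the scene and Idris reacts to it → diegetic.
Sound (2): it lives in Idris's subjectivity, not in the newsroom, so meta-diegetic.
(3) score with no on-screen or off-screen source; it exists for the audience alone → non-diegetic.
Non-diegetic: (3) — that's 1.

1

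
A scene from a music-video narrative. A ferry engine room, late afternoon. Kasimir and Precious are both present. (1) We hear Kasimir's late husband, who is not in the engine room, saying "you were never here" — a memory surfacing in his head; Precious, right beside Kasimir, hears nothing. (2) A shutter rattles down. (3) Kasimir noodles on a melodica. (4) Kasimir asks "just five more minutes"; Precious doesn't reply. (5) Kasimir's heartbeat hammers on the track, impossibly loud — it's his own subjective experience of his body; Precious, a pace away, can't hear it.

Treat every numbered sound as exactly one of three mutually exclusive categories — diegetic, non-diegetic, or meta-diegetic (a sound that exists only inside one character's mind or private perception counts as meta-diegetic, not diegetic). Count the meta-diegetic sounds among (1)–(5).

2

Sound (1): it's Kasimir's recollection rendered as sound; the other character can't hear it, so meta-diegetic.
(2) an in-world source (a shutter); characters could hear it → diegetic.
Sound (3): the instrument and the performer are both in the scene, so diegetic.
(4) is diegetic: Kasimir is a character speaking aloud in the scene.
(5) a subjective body sound — Kasimir's private perception, inaudible to Precious → meta-diegetic.
So 2 of the 5 are meta-diegetic: (1), (5).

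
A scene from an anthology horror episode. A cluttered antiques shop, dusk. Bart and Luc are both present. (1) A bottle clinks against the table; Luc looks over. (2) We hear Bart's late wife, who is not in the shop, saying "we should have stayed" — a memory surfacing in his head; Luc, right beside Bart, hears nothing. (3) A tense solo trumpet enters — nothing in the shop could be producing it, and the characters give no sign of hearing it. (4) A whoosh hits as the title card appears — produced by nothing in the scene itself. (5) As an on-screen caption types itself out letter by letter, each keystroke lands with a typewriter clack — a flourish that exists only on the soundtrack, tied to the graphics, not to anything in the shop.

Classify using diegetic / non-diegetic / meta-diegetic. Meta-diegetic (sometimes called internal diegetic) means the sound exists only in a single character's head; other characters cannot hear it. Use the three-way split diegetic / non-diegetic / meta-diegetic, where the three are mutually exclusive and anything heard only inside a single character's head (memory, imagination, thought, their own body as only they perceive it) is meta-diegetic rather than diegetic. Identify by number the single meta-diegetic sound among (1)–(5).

2

(1) a bottle is a real object/event in the scene's world → diegetic.
(2) a remembered line, private to Bart — not present in the room, not audible to Luc → meta-diegetic.
Sound (3): score with no on-screen or off-screen source; it exists for the audience alone, so non-diegetic.
(4) an editorial stinger — it belongs to the cut, not the story world → non-diegetic.
Sound (5): sound married to a title/caption — outside the diegesis by definition, so non-diegetic.
Only (2) is meta-diegetic.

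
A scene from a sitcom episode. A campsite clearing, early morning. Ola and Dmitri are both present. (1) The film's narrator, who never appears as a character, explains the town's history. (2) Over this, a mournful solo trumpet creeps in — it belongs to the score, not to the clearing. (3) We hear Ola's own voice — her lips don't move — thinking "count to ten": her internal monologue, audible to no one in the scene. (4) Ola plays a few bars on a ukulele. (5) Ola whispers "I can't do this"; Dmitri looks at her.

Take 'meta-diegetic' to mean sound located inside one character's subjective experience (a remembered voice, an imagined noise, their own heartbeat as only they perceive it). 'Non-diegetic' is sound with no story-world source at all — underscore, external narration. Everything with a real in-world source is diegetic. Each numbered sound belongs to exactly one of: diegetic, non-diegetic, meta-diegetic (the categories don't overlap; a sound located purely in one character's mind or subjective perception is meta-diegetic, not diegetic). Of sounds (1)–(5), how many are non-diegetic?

2

(1) is non-diegetic: external voice-over — not a character, not heard by anyone in the scene.
(2) score with no on-screen or off-screen source; it exists for the audience alone → non-diegetic.
Sound (3): it's Ola's unspoken thought, heard only by the audience via her subjectivity, so meta-diegetic.
(4) is diegetic: the instrument and the performer are both in the scene.
(5) spoken by a character present in the story world → diegetic.
So 2 of the 5 are non-diegetic: (1), (2).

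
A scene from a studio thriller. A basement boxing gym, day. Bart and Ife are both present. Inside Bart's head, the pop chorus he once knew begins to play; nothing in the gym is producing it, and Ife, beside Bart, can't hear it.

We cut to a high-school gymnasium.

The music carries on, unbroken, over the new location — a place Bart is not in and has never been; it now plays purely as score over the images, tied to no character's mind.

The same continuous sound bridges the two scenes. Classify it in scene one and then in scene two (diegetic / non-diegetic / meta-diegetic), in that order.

Scene one: the music exists only inside Bart's mind; Ife can't hear it → meta-diegetic.
Scene two: it's detached from Bart entirely and plays over unrelated images with no in-world source — conventional underscore → non-diegetic.

meta-diegetic, non-diegetic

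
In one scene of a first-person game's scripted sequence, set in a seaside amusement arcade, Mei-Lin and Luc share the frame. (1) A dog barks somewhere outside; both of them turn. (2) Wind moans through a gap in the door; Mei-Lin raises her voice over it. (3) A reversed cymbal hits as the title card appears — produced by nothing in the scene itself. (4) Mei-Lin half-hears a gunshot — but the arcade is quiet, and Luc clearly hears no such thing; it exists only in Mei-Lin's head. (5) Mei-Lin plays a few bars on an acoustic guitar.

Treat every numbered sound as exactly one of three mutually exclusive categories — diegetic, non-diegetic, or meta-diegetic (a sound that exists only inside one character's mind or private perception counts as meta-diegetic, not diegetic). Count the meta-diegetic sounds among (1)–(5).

Sound (1): an in-world source (a dog); characters could hear it, so diegetic.
(2) wind is part of the location's real environment → diegetic.
Sound (3): an editorial stinger — it belongs to the cut, not the story world, so non-diegetic.
(4) Mei-Lin alone 'hears' it — an imagined sound, not present in the space → meta-diegetic.
(5) Mei-Lin is producing the music live, in the story world → diegetic.
So 1 of the 5 is meta-diegetic: (4).

1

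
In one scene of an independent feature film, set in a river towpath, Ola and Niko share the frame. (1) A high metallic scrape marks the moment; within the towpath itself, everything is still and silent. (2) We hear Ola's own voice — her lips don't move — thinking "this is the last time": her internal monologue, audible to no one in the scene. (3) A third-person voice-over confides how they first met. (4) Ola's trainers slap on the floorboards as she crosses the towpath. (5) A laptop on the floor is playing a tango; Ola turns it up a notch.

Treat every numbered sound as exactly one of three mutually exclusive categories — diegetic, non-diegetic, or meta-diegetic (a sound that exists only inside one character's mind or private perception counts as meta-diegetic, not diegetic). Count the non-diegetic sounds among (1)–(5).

(1) is non-diegetic: an editorial stinger — it belongs to the cut, not the story world.
Sound (2): internal monologue — inside Ola's mind, not spoken into the scene, so meta-diegetic.
(3) external voice-over — not a character, not heard by anyone in the scene → non-diegetic.
(4) is diegetic: a character's body making contact with the set — an in-world sound.
(5) a laptop is a physical source in the scene and Ola reacts to it → diegetic.
So 2 of the 5 are non-diegetic: (1), (3).

2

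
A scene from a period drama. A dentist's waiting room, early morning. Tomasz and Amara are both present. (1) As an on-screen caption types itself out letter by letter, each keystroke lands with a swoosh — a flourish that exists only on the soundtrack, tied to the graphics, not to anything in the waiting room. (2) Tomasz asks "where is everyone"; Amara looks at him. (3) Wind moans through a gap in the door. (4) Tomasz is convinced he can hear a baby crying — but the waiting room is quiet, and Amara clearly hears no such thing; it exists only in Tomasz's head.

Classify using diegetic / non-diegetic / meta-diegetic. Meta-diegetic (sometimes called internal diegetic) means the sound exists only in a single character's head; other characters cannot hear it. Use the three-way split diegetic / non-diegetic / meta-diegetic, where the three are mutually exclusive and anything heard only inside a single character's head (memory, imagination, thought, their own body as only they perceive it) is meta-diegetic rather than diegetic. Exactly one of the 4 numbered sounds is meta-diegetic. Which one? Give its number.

4

(1) is non-diegetic: sound married to a title/caption — outside the diegesis by definition.
Sound (2): on-screen dialogue — Tomasz speaks and Amara is there to hear, so diegetic.
Sound (3): wind is part of the location's real environment, so diegetic.
Sound (4): subjective to Tomasz: the waiting room is silent and Amara hears nothing, so meta-diegetic.
Only (4) is meta-diegetic.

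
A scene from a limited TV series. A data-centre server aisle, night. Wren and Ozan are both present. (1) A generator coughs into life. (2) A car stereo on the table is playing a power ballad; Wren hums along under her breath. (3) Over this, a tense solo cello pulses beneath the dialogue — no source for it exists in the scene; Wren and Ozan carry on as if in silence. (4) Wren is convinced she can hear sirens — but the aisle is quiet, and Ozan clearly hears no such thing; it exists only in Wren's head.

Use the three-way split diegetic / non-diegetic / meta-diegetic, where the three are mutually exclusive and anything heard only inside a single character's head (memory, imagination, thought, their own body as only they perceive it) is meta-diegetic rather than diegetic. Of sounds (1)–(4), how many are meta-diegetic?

(1) is diegetic: an in-world source (a generator); characters could hear it.
(2) a car stereo is a physical source in the scene and Wren reacts to it → diegetic.
Sound (3): nothing in the aisle produces it and the characters don't hear it — pure soundtrack, so non-diegetic.
Sound (4): Wren alone 'hears' it — an imagined sound, not present in the space, so meta-diegetic.
So 1 of the 4 is meta-diegetic: (4).

1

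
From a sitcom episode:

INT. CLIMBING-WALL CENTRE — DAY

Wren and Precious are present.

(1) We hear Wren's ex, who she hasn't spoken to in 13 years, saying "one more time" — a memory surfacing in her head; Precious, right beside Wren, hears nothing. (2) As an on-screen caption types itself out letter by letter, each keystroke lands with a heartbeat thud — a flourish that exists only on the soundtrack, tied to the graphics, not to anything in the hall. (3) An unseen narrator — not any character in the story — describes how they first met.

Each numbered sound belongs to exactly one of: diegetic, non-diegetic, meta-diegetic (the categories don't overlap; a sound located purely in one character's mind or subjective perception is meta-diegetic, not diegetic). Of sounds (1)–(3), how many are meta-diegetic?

1

Sound (1): it's Wren's recollection rendered as sound; the other character can't hear it, so meta-diegetic.
Sound (2): sound married to a title/caption — outside the diegesis by definition, so non-diegetic.
Sound (3): commentary laid over the scene from outside the fiction, so non-diegetic.
So 1 of the 3 is meta-diegetic: (1).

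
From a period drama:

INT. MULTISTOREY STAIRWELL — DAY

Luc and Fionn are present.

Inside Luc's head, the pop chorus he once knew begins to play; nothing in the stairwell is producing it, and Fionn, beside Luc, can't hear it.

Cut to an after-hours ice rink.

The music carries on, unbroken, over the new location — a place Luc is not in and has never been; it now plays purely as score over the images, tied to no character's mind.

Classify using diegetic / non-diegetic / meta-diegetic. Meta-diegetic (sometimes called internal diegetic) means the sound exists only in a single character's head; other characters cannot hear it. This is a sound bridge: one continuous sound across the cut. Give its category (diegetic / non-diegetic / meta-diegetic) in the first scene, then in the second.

meta-diegetic, non-diegetic

Scene one: the music exists only inside Luc's mind; Fionn can't hear it → meta-diegetic.
Scene two: it's detached from Luc entirely and plays over unrelated images with no in-world source — conventional underscore → non-diegetic.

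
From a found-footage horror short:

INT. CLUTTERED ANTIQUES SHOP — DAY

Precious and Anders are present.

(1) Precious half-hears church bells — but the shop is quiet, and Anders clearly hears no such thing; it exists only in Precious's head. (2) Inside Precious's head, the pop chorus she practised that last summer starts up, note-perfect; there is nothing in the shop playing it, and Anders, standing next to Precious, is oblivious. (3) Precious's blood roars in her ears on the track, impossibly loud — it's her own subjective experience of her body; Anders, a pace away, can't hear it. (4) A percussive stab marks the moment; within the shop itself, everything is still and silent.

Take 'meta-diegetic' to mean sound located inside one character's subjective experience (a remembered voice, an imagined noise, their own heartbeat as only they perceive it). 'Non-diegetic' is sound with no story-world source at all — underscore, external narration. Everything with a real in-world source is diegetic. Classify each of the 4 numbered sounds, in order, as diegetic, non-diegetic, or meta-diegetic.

Sound (1): the sound is imagined by Precious; nothing in the story world is producing it and Anders can't hear it, so meta-diegetic.
(2) the music is a memory playing inside Precious's mind alone; no real-world source, Anders can't hear it → meta-diegetic.
(3) is meta-diegetic: point-of-audition from inside Precious's body; not a sound in the room.
(4) is non-diegetic: it's a sound-design accent with no in-world source; no one in the scene can hear it.

meta-diegetic, meta-diegetic, meta-diegetic, non-diegetic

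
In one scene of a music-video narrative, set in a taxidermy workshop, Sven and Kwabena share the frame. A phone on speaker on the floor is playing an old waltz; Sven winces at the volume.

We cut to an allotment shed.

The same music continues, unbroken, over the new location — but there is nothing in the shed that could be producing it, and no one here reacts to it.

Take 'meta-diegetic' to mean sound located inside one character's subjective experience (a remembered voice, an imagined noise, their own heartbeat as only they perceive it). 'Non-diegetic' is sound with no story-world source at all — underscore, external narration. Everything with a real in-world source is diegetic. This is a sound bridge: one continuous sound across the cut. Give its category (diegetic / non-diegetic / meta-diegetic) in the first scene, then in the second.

diegetic, non-diegetic

Scene one: a phone on speaker is an on-screen source and Sven reacts to it → diegetic.
Scene two: there is no source in the shed and no one hears it — it's now underscore → non-diegetic.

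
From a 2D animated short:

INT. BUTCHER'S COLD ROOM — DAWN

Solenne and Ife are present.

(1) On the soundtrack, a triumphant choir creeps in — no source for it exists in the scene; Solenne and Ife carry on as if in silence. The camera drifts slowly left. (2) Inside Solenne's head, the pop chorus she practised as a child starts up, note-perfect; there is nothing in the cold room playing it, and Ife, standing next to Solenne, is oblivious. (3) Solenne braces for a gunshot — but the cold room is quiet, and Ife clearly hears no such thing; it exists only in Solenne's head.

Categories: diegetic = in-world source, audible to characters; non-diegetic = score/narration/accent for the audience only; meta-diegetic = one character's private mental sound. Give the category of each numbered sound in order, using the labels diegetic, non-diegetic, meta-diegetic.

non-diegetic, meta-diegetic, meta-diegetic

(1) nothing in the cold room produces it and the characters don't hear it — pure soundtrack → non-diegetic.
(2) is meta-diegetic: the music is a memory playing inside Solenne's mind alone; no real-world source, Ife can't hear it.
Sound (3): subjective to Solenne: the cold room is silent and Ife hears nothing, so meta-diegetic.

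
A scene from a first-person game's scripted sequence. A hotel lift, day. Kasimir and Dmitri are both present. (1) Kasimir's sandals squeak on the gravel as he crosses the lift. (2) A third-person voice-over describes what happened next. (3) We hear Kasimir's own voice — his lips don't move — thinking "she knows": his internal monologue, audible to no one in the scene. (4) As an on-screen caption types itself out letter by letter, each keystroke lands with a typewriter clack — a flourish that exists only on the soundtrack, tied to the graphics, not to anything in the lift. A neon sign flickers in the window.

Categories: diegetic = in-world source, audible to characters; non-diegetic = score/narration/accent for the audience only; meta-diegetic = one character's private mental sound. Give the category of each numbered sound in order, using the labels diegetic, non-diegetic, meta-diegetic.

Sound (1): it's the physical sound of Kasimir moving in the space, so diegetic.
(2) is non-diegetic: commentary laid over the scene from outside the fiction.
(3) it's Kasimir's unspoken thought, heard only by the audience via his subjectivity → meta-diegetic.
(4) sound married to a title/caption — outside the diegesis by definition → non-diegetic.

diegetic, non-diegetic, meta-diegetic, non-diegetic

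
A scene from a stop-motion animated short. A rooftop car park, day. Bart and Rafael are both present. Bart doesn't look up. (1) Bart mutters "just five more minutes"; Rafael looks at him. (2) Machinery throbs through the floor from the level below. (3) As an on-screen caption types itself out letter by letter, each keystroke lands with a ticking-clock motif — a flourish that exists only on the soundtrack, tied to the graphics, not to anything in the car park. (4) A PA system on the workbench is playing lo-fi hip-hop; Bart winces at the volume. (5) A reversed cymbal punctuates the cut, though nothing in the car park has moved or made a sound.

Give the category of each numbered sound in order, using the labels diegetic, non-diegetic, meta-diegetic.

diegetic, diegetic, non-diegetic, diegetic, non-diegetic

(1) on-screen dialogue — Bart speaks and Rafael is there to hear → diegetic.
(2) is diegetic: ambient/room sound belonging to the story's physical space.
(3) is non-diegetic: sound married to a title/caption — outside the diegesis by definition.
(4) the music comes from an on-screen device that Bart responds to → diegetic.
(5) is non-diegetic: nothing in the scene produces it; it's an accent added for the audience.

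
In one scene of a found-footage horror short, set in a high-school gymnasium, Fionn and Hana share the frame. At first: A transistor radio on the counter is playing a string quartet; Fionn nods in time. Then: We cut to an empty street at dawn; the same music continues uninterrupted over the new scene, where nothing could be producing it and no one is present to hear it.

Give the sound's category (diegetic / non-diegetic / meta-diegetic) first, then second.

First: a transistor radio is a real in-scene source and Fionn reacts to it → diegetic.
Second: there is no longer any in-world source and no one can hear it — it has become underscore → non-diegetic.

diegetic, non-diegetic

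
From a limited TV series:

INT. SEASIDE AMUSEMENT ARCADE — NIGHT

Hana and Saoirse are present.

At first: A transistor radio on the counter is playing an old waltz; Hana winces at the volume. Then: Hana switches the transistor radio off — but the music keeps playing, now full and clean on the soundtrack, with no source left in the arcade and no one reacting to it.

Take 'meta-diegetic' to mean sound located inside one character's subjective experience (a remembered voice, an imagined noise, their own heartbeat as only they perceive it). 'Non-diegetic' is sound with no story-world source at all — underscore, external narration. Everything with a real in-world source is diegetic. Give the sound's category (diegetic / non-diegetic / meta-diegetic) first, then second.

diegetic, non-diegetic

First: a transistor radio is a real in-scene source and Hana reacts to it → diegetic.
Second: there is no longer any in-world source and no one can hear it — it has become underscore → non-diegetic.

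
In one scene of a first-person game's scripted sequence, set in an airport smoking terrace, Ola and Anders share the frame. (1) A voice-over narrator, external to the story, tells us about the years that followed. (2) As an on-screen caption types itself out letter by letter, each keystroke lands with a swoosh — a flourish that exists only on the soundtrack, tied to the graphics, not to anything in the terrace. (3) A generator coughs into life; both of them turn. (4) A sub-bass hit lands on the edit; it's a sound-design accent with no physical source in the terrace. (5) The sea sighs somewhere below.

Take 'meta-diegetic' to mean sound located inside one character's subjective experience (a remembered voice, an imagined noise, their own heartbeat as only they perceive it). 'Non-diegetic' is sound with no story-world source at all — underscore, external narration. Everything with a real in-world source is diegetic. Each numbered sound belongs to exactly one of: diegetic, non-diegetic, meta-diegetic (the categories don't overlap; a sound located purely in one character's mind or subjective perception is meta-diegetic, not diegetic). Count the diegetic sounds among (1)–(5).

(1) external voice-over — not a character, not heard by anyone in the scene → non-diegetic.
Sound (2): the caption isn't part of the story world, so neither is the sound tied to it, so non-diegetic.
(3) is diegetic: an in-world source (a generator); characters could hear it.
Sound (4): an editorial stinger — it belongs to the cut, not the story world, so non-diegetic.
Sound (5): the sea is part of the location's real environment, so diegetic.
So 2 of the 5 are diegetic: (3), (5).

2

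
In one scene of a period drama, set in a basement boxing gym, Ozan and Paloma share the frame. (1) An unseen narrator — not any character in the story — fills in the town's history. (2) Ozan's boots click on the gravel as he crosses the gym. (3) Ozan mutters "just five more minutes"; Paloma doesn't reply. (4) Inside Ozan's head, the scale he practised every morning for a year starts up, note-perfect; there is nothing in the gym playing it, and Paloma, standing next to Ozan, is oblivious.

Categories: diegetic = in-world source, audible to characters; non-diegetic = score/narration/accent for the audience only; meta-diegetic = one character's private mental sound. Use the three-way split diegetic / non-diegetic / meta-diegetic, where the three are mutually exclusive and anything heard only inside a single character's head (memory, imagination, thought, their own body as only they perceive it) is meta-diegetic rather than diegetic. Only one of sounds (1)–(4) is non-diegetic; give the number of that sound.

Sound (1): external voice-over — not a character, not heard by anyone in the scene, so non-diegetic.
(2) it's the physical sound of Ozan moving in the space → diegetic.
(3) is diegetic: on-screen dialogue — Ozan speaks and Paloma is there to hear.
(4) is meta-diegetic: remembered music, private to Ozan — Paloma is oblivious because it isn't in the room.
Only (1) is non-diegetic.

1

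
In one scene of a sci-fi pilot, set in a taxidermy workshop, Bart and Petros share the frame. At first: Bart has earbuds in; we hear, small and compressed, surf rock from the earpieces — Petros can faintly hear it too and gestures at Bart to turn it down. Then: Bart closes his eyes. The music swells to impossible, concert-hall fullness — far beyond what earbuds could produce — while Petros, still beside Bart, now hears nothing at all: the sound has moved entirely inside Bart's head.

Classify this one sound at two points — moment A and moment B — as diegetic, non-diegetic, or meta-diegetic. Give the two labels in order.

diegetic, meta-diegetic

Moment A: the earbuds are a physical source both characters can hear → diegetic.
Moment B: the music now exists only as Bart's subjective experience; Petros can no longer hear it → meta-diegetic.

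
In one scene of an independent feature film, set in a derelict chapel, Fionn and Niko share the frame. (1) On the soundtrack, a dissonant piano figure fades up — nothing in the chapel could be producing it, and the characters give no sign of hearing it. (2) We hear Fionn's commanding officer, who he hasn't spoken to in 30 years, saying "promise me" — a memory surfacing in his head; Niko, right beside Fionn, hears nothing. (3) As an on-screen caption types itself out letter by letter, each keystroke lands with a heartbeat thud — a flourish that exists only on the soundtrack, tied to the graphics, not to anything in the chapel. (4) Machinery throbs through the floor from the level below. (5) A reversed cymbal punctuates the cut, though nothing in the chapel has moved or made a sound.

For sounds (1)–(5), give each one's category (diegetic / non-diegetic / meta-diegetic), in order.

non-diegetic, meta-diegetic, non-diegetic, diegetic, non-diegetic

Sound (1): nothing in the chapel produces it and the characters don't hear it — pure soundtrack, so non-diegetic.
Sound (2): it's Fionn's recollection rendered as sound; the other character can't hear it, so meta-diegetic.
(3) the caption isn't part of the story world, so neither is the sound tied to it → non-diegetic.
(4) is diegetic: ambient/room sound belonging to the story's physical space.
(5) it's a sound-design accent with no in-world source; no one in the scene can hear it → non-diegetic.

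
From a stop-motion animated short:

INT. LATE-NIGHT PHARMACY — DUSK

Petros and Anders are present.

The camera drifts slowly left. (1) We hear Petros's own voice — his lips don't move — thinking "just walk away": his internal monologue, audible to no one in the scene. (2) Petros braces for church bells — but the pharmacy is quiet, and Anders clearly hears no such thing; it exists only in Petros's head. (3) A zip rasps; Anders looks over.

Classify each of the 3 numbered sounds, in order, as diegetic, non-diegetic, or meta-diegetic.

meta-diegetic, meta-diegetic, diegetic

(1) it's Petros's unspoken thought, heard only by the audience via his subjectivity → meta-diegetic.
(2) is meta-diegetic: the sound is imagined by Petros; nothing in the story world is producing it and Anders can't hear it.
(3) an in-world source (a zip); characters could hear it → diegetic.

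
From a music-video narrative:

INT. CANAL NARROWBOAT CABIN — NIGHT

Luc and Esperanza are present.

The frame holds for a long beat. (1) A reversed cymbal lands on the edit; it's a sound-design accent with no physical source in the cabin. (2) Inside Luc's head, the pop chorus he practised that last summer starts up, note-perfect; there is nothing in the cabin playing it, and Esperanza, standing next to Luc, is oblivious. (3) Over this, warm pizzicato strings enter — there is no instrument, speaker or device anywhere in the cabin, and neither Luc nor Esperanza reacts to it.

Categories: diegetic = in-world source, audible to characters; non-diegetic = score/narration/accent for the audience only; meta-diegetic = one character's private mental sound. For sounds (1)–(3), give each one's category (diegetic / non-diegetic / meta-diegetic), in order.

(1) is non-diegetic: nothing in the scene produces it; it's an accent added for the audience.
Sound (2): remembered music, private to Luc — Esperanza is oblivious because it isn't in the room, so meta-diegetic.
(3) is non-diegetic: it has no source in the story world and no character can hear it — it's underscore.

non-diegetic, meta-diegetic, non-diegetic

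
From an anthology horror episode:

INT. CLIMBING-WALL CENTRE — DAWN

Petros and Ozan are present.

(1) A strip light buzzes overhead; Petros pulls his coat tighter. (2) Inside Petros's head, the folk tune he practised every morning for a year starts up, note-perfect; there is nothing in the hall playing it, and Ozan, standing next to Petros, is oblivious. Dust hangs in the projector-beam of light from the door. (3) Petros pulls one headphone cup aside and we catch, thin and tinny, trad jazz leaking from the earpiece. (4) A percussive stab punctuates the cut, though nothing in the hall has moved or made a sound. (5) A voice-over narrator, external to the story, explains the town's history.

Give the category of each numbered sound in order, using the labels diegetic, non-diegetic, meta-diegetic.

diegetic, meta-diegetic, diegetic, non-diegetic, non-diegetic

(1) is diegetic: ambient/room sound belonging to the story's physical space.
(2) remembered music, private to Petros — Ozan is oblivious because it isn't in the room → meta-diegetic.
Sound (3): the earpiece is a real device on Petros's head — source music, so diegetic.
(4) is non-diegetic: it's a sound-design accent with no in-world source; no one in the scene can hear it.
Sound (5): commentary laid over the scene from outside the fiction, so non-diegetic.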